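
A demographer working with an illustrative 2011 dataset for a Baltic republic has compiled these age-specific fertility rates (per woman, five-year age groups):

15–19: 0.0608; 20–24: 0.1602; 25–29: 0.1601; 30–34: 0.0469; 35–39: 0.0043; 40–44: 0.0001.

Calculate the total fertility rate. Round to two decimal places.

Sum of ASFRs = 0.0608 + 0.1602 + 0.1601 + 0.0469 + 0.0043 + 0.0001 = 0.4324
TFR = 5 × 0.4324 = 2.162

2.16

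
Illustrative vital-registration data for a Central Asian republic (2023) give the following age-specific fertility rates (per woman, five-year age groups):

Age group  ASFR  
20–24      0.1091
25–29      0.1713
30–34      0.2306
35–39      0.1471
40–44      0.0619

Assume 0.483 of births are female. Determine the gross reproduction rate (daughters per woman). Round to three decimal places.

1.739

Proportion female at birth = 0.483.
Sum of ASFRs = 0.1091 + 0.1713 + 0.2306 + 0.1471 + 0.0619 = 0.7200
TFR = 5 × 0.7200 = 3.6
GRR = 0.483 × 3.6 = 1.73880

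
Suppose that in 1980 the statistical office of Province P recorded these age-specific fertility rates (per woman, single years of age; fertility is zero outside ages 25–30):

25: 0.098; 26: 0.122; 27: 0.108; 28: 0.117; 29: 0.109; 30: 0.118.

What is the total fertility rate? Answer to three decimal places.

0.672

Sum of ASFRs = 0.098 + 0.122 + 0.108 + 0.117 + 0.109 + 0.118 = 0.672
TFR = 0.672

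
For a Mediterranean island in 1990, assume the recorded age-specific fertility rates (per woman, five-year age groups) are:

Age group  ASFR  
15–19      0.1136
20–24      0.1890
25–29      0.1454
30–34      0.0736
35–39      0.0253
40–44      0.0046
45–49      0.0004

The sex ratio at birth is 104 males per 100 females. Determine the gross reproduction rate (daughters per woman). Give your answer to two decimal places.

1.35

Proportion female at birth = 100 / (100 + 104) = 0.49020.
Sum of ASFRs = 0.1136 + 0.1890 + 0.1454 + 0.0736 + 0.0253 + 0.0046 + 0.0004 = 0.5519
TFR = 5 × 0.5519 = 2.7595
GRR = 0.49020 × 2.7595 = 1.35271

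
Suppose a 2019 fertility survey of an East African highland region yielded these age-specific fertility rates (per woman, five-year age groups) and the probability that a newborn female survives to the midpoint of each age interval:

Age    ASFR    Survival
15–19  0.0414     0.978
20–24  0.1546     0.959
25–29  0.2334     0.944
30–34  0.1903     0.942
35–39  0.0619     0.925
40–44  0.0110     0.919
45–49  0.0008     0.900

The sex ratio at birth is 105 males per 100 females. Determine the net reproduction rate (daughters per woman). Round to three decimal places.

1.601

Proportion female at birth = 100 / (100 + 105) = 0.48780.
Each age group contributes 5 × ASFR × survival:
  15–19: 5 × 0.0414 × 0.978 = 0.20245
  20–24: 5 × 0.1546 × 0.959 = 0.74131
  25–29: 5 × 0.2334 × 0.944 = 1.10165
  30–34: 5 × 0.1903 × 0.942 = 0.89631
  35–39: 5 × 0.0619 × 0.925 = 0.28629
  40–44: 5 × 0.0110 × 0.919 = 0.05055
  45–49: 5 × 0.0008 × 0.900 = 0.00360
Sum = 3.28216
NRR = 0.48780 × 3.28216 = 1.60104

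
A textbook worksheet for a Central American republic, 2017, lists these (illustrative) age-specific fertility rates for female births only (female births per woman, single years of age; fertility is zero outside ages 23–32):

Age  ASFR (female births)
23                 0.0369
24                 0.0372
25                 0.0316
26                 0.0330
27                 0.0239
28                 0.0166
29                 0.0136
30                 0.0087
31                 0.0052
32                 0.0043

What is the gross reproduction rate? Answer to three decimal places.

0.211

Sum of female ASFRs = 0.0369 + 0.0372 + 0.0316 + 0.0330 + 0.0239 + 0.0166 + 0.0136 + 0.0087 + 0.0052 + 0.0043 = 0.2110
GRR = 0.211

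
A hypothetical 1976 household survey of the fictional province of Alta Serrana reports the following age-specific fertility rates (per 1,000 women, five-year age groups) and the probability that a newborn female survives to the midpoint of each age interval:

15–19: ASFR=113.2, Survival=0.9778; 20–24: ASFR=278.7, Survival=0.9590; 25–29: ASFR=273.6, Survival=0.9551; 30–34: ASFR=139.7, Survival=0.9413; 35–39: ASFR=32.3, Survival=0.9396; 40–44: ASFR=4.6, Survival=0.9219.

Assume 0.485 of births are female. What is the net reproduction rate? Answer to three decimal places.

1.953

Proportion female at birth = 0.485.
Weighting each age-specific rate by interval width and survival:
  15–19: 5 × 113.2/1000 × 0.9778 = 0.55343
  20–24: 5 × 278.7/1000 × 0.9590 = 1.33637
  25–29: 5 × 273.6/1000 × 0.9551 = 1.30658
  30–34: 5 × 139.7/1000 × 0.9413 = 0.65750
  35–39: 5 × 32.3/1000 × 0.9396 = 0.15175
  40–44: 5 × 4.6/1000 × 0.9219 = 0.02120
Sum = 4.02683
NRR = 0.485 × 4.02683 = 1.95301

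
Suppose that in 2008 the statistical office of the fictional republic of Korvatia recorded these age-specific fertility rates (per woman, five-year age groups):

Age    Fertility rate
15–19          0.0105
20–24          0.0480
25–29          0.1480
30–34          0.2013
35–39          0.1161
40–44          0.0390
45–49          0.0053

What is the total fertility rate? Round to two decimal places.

Sum of ASFRs = 0.0105 + 0.0480 + 0.1480 + 0.2013 + 0.1161 + 0.0390 + 0.0053 = 0.5682
TFR = 5 × 0.5682 = 2.841

2.84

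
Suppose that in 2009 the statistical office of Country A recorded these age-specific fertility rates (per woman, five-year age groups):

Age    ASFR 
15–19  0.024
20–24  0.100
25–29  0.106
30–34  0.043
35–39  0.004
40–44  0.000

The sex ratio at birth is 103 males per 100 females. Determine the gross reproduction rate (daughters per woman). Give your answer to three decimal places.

0.682

Proportion female at birth = 100 / (100 + 103) = 0.49261.
Sum of ASFRs = 0.024 + 0.100 + 0.106 + 0.043 + 0.004 + 0.000 = 0.277
TFR = 5 × 0.277 = 1.385
GRR = 0.49261 × 1.385 = 0.68226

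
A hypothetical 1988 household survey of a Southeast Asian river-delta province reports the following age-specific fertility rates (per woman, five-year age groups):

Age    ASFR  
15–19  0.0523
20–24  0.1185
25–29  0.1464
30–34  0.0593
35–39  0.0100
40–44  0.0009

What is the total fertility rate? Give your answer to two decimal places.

1.94

Sum of ASFRs = 0.0523 + 0.1185 + 0.1464 + 0.0593 + 0.0100 + 0.0009 = 0.3874
TFR = 5 × 0.3874 = 1.937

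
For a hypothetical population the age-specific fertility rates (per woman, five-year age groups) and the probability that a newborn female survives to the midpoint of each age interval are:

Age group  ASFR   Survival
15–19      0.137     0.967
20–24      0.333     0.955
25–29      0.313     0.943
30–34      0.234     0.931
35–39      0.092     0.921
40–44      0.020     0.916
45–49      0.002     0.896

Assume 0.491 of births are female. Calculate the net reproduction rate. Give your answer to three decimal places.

Proportion female at birth = 0.491.
Survival-weighted fertility by age (5·fₓ·Sₓ):
  15–19: 5 × 0.137 × 0.967 = 0.66240
  20–24: 5 × 0.333 × 0.955 = 1.59008
  25–29: 5 × 0.313 × 0.943 = 1.47580
  30–34: 5 × 0.234 × 0.931 = 1.08927
  35–39: 5 × 0.092 × 0.921 = 0.42366
  40–44: 5 × 0.020 × 0.916 = 0.09160
  45–49: 5 × 0.002 × 0.896 = 0.00896
Sum = 5.34177
NRR = 0.491 × 5.34177 = 2.62281
An NRR exceeding 1 indicates intrinsic growth under these rates.

2.623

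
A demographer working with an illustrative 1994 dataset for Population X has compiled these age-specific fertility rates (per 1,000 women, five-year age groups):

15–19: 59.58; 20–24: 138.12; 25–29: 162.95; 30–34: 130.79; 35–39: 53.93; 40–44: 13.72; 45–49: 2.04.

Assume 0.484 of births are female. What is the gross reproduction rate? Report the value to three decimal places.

1.358

Proportion female at birth = 0.484.
Sum of ASFRs = 59.58 + 138.12 + 162.95 + 130.79 + 53.93 + 13.72 + 2.04 = 561.13
TFR = 5 × 561.13 / 1000 = 2.80565
GRR = 0.484 × 2.80565 = 1.35793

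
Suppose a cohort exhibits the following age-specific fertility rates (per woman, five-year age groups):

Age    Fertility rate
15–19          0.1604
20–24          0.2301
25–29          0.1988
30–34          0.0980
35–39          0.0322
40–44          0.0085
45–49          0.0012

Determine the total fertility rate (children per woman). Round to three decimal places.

3.646

Sum of ASFRs = 0.1604 + 0.2301 + 0.1988 + 0.0980 + 0.0322 + 0.0085 + 0.0012 = 0.7292
TFR = 5 × 0.7292 = 3.646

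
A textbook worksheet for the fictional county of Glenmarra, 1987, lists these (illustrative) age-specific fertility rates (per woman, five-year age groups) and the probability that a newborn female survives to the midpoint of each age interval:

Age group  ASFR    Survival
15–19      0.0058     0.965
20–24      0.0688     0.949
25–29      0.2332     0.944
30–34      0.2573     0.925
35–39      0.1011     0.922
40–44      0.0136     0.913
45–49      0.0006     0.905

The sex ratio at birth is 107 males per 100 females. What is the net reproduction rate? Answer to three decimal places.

Proportion female at birth = 100 / (100 + 107) = 0.48309.
Per-age-group product (5 × ASFR × survival probability):
  15–19: 5 × 0.0058 × 0.965 = 0.02799
  20–24: 5 × 0.0688 × 0.949 = 0.32646
  25–29: 5 × 0.2332 × 0.944 = 1.10070
  30–34: 5 × 0.2573 × 0.925 = 1.19001
  35–39: 5 × 0.1011 × 0.922 = 0.46607
  40–44: 5 × 0.0136 × 0.913 = 0.06208
  45–49: 5 × 0.0006 × 0.905 = 0.00272
Sum = 3.17603
NRR = 0.48309 × 3.17603 = 1.53431
NRR > 1, so each generation more than replaces itself.

1.534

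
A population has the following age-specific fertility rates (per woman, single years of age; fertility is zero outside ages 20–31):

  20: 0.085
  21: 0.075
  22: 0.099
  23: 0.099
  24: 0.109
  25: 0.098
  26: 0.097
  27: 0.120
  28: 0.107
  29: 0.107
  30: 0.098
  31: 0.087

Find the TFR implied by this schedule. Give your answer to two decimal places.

Sum of ASFRs = 0.085 + 0.075 + 0.099 + 0.099 + 0.109 + 0.098 + 0.097 + 0.120 + 0.107 + 0.107 + 0.098 + 0.087 = 1.181
TFR = 1.181

1.18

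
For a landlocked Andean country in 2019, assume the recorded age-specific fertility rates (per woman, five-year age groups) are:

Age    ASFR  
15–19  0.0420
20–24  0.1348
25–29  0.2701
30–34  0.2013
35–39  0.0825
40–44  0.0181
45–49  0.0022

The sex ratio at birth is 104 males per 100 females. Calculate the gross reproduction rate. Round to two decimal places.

Proportion female at birth = 100 / (100 + 104) = 0.49020.
Sum of ASFRs = 0.0420 + 0.1348 + 0.2701 + 0.2013 + 0.0825 + 0.0181 + 0.0022 = 0.7510
TFR = 5 × 0.7510 = 3.755
GRR = 0.49020 × 3.755 = 1.84070

1.84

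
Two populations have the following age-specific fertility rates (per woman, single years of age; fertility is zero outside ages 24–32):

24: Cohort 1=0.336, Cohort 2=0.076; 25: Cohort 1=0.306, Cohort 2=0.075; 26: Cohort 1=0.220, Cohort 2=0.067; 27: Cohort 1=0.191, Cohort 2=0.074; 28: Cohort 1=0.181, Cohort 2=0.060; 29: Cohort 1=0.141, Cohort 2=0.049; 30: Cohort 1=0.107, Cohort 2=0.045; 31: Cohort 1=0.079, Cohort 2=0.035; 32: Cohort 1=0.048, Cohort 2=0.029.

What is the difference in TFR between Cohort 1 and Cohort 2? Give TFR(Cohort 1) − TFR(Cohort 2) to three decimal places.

Cohort 1:
  Sum of ASFRs = 0.336 + 0.306 + 0.220 + 0.191 + 0.181 + 0.141 + 0.107 + 0.079 + 0.048 = 1.609
  TFR = 1.609
Cohort 2:
  Sum of ASFRs = 0.076 + 0.075 + 0.067 + 0.074 + 0.060 + 0.049 + 0.045 + 0.035 + 0.029 = 0.510
  TFR = 0.51
Difference = 1.609 − 0.51 = 1.099

1.099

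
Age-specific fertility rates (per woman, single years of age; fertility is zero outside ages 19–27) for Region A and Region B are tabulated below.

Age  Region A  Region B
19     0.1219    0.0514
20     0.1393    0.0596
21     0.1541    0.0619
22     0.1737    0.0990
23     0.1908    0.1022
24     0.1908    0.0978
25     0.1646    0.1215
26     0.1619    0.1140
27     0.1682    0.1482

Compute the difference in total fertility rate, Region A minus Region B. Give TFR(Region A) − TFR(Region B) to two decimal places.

0.61

Region A:
  Sum of ASFRs = 0.1219 + 0.1393 + 0.1541 + 0.1737 + 0.1908 + 0.1908 + 0.1646 + 0.1619 + 0.1682 = 1.4653
  TFR = 1.4653
Region B:
  Sum of ASFRs = 0.0514 + 0.0596 + 0.0619 + 0.0990 + 0.1022 + 0.0978 + 0.1215 + 0.1140 + 0.1482 = 0.8556
  TFR = 0.8556
Difference = 1.4653 − 0.8556 = 0.6097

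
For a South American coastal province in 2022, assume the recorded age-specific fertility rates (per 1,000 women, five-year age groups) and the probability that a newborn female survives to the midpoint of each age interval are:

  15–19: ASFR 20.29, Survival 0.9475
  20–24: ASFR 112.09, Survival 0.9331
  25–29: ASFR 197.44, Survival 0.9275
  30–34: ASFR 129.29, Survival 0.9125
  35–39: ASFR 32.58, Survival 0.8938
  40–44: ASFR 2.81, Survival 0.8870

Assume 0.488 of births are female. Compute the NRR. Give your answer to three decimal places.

1.114

Proportion female at birth = 0.488.
Weighting each age-specific rate by interval width and survival:
  15–19: 5 × 20.29/1000 × 0.9475 = 0.09612
  20–24: 5 × 112.09/1000 × 0.9331 = 0.52296
  25–29: 5 × 197.44/1000 × 0.9275 = 0.91563
  30–34: 5 × 129.29/1000 × 0.9125 = 0.58989
  35–39: 5 × 32.58/1000 × 0.8938 = 0.14560
  40–44: 5 × 2.81/1000 × 0.8870 = 0.01246
Sum = 2.28266
NRR = 0.488 × 2.28266 = 1.11394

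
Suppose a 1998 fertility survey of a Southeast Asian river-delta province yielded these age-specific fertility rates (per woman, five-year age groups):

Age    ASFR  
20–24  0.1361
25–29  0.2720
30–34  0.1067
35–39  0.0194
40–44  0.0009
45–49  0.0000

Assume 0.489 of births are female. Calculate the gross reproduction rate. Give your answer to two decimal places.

1.31

Proportion female at birth = 0.489.
Sum of ASFRs = 0.1361 + 0.2720 + 0.1067 + 0.0194 + 0.0009 + 0.0000 = 0.5351
TFR = 5 × 0.5351 = 2.6755
GRR = 0.489 × 2.6755 = 1.30832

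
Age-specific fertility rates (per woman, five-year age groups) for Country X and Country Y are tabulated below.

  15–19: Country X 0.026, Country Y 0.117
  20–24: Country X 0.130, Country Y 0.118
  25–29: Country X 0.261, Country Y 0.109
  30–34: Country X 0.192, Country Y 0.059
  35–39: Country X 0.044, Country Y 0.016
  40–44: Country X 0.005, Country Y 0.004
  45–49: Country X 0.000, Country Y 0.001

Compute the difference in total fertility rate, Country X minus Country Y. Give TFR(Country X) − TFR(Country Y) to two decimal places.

Country X:
  Sum of ASFRs = 0.026 + 0.130 + 0.261 + 0.192 + 0.044 + 0.005 + 0.000 = 0.658
  TFR = 5 × 0.658 = 3.29
Country Y:
  Sum of ASFRs = 0.117 + 0.118 + 0.109 + 0.059 + 0.016 + 0.004 + 0.001 = 0.424
  TFR = 5 × 0.424 = 2.12
Difference = 3.29 − 2.12 = 1.17

1.17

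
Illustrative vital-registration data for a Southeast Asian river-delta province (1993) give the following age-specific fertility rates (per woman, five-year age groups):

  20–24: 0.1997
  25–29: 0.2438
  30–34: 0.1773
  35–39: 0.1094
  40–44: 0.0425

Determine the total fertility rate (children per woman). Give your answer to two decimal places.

3.86

Sum of ASFRs = 0.1997 + 0.2438 + 0.1773 + 0.1094 + 0.0425 = 0.7727
TFR = 5 × 0.7727 = 3.8635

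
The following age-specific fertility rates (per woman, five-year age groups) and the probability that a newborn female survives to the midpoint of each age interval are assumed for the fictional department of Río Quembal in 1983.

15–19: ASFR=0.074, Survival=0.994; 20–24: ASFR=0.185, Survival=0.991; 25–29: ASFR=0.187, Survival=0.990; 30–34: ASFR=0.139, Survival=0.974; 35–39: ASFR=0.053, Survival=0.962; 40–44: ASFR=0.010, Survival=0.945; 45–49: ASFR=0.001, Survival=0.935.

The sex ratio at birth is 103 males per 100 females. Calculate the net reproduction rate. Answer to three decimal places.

Proportion female at birth = 100 / (100 + 103) = 0.49261.
Weighting each age-specific rate by interval width and survival:
  15–19: 5 × 0.074 × 0.994 = 0.36778
  20–24: 5 × 0.185 × 0.991 = 0.91668
  25–29: 5 × 0.187 × 0.990 = 0.92565
  30–34: 5 × 0.139 × 0.974 = 0.67693
  35–39: 5 × 0.053 × 0.962 = 0.25493
  40–44: 5 × 0.010 × 0.945 = 0.04725
  45–49: 5 × 0.001 × 0.935 = 0.00468
Sum = 3.19390
NRR = 0.49261 × 3.19390 = 1.57335
With NRR above 1 the population is above replacement fertility.

1.573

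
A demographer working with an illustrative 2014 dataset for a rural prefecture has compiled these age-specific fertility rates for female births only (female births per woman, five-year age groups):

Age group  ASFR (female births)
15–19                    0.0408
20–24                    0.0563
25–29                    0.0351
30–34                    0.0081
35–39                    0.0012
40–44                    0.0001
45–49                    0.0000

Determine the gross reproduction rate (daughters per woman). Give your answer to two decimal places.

Sum of female ASFRs = 0.0408 + 0.0563 + 0.0351 + 0.0081 + 0.0012 + 0.0001 + 0.0000 = 0.1416
GRR = 5 × 0.1416 = 0.708

0.71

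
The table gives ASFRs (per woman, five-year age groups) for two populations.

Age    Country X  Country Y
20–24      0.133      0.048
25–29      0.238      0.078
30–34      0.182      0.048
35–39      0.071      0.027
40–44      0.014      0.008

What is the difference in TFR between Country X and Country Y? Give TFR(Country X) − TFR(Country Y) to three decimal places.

Country X:
  Sum of ASFRs = 0.133 + 0.238 + 0.182 + 0.071 + 0.014 = 0.638
  TFR = 5 × 0.638 = 3.19
Country Y:
  Sum of ASFRs = 0.048 + 0.078 + 0.048 + 0.027 + 0.008 = 0.209
  TFR = 5 × 0.209 = 1.045
Difference = 3.19 − 1.045 = 2.145

2.145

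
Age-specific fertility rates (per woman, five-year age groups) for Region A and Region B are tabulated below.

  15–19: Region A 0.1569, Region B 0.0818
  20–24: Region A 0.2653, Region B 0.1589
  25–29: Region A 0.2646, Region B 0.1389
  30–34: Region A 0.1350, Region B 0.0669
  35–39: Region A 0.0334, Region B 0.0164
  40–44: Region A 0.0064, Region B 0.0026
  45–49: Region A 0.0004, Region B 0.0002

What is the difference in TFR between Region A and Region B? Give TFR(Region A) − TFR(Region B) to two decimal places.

1.98

Region A:
  Sum of ASFRs = 0.1569 + 0.2653 + 0.2646 + 0.1350 + 0.0334 + 0.0064 + 0.0004 = 0.8620
  TFR = 5 × 0.8620 = 4.31
Region B:
  Sum of ASFRs = 0.0818 + 0.1589 + 0.1389 + 0.0669 + 0.0164 + 0.0026 + 0.0002 = 0.4657
  TFR = 5 × 0.4657 = 2.3285
Difference = 4.31 − 2.3285 = 1.9815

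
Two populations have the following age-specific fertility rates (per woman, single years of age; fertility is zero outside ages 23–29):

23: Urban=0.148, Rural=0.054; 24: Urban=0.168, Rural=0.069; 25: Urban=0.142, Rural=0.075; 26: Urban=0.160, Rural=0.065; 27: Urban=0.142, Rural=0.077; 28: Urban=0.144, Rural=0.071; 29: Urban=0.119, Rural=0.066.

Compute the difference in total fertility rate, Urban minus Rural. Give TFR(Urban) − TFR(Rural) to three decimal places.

0.546

Urban:
  Sum of ASFRs = 0.148 + 0.168 + 0.142 + 0.160 + 0.142 + 0.144 + 0.119 = 1.023
  TFR = 1.023
Rural:
  Sum of ASFRs = 0.054 + 0.069 + 0.075 + 0.065 + 0.077 + 0.071 + 0.066 = 0.477
  TFR = 0.477
Difference = 1.023 − 0.477 = 0.546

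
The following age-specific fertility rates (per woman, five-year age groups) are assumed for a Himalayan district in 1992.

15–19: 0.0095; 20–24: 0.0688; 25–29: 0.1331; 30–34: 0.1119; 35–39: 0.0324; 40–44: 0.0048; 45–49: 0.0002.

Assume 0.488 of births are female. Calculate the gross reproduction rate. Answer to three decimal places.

0.880

Proportion female at birth = 0.488.
Sum of ASFRs = 0.0095 + 0.0688 + 0.1331 + 0.1119 + 0.0324 + 0.0048 + 0.0002 = 0.3607
TFR = 5 × 0.3607 = 1.8035
GRR = 0.488 × 1.8035 = 0.88011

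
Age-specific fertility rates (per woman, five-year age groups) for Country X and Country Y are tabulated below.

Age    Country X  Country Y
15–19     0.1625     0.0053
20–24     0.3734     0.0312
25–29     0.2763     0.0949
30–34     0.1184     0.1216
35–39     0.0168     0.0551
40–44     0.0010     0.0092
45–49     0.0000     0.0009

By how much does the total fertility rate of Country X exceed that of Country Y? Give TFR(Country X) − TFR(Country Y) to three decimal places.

3.151

Country X:
  Sum of ASFRs = 0.1625 + 0.3734 + 0.2763 + 0.1184 + 0.0168 + 0.0010 + 0.0000 = 0.9484
  TFR = 5 × 0.9484 = 4.742
Country Y:
  Sum of ASFRs = 0.0053 + 0.0312 + 0.0949 + 0.1216 + 0.0551 + 0.0092 + 0.0009 = 0.3182
  TFR = 5 × 0.3182 = 1.591
Difference = 4.742 − 1.591 = 3.151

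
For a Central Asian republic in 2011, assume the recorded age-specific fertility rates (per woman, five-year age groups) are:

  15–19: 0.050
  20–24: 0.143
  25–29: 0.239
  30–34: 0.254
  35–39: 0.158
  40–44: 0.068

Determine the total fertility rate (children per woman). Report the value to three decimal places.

4.560

Sum of ASFRs = 0.050 + 0.143 + 0.239 + 0.254 + 0.158 + 0.068 = 0.912
TFR = 5 × 0.912 = 4.56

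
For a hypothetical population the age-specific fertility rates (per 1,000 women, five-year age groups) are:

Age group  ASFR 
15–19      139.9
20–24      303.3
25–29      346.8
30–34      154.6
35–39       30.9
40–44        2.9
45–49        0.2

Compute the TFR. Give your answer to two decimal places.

Sum of ASFRs = 139.9 + 303.3 + 346.8 + 154.6 + 30.9 + 2.9 + 0.2 = 978.6
TFR = 5 × 978.6 / 1000 = 4.893

4.89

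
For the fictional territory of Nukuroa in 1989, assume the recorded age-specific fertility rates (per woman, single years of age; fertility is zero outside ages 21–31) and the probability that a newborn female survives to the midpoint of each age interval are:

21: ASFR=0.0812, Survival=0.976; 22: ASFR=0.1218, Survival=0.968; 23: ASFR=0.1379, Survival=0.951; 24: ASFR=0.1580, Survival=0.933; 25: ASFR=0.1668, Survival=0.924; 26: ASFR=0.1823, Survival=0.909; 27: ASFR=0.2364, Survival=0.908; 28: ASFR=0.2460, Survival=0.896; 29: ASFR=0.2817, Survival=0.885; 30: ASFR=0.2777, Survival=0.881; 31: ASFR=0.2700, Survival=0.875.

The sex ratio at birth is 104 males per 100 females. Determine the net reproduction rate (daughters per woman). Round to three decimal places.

Proportion female at birth = 100 / (100 + 104) = 0.49020.
Weighting each age-specific rate by interval width and survival:
  21: 1 × 0.0812 × 0.976 = 0.07925
  22: 1 × 0.1218 × 0.968 = 0.11790
  23: 1 × 0.1379 × 0.951 = 0.13114
  24: 1 × 0.1580 × 0.933 = 0.14741
  25: 1 × 0.1668 × 0.924 = 0.15412
  26: 1 × 0.1823 × 0.909 = 0.16571
  27: 1 × 0.2364 × 0.908 = 0.21465
  28: 1 × 0.2460 × 0.896 = 0.22042
  29: 1 × 0.2817 × 0.885 = 0.24930
  30: 1 × 0.2777 × 0.881 = 0.24465
  31: 1 × 0.2700 × 0.875 = 0.23625
Sum = 1.96080
NRR = 0.49020 × 1.96080 = 0.96118
With NRR below 1 the population is below replacement fertility.

0.961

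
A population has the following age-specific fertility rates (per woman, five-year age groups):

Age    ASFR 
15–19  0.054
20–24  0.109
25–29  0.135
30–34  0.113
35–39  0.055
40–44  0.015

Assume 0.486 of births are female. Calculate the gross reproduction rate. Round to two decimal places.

Proportion female at birth = 0.486.
Sum of ASFRs = 0.054 + 0.109 + 0.135 + 0.113 + 0.055 + 0.015 = 0.481
TFR = 5 × 0.481 = 2.405
GRR = 0.486 × 2.405 = 1.16883

1.17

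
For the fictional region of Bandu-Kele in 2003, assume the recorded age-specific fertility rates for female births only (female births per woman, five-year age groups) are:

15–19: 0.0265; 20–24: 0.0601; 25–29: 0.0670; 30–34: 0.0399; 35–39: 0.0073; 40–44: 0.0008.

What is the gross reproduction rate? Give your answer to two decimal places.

Sum of female ASFRs = 0.0265 + 0.0601 + 0.0670 + 0.0399 + 0.0073 + 0.0008 = 0.2016
GRR = 5 × 0.2016 = 1.008

1.01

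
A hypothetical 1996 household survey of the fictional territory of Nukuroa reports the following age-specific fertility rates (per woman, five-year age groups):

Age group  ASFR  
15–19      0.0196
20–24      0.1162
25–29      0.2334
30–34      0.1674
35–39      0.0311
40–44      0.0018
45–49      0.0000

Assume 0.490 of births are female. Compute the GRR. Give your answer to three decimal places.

Proportion female at birth = 0.490.
Sum of ASFRs = 0.0196 + 0.1162 + 0.2334 + 0.1674 + 0.0311 + 0.0018 + 0.0000 = 0.5695
TFR = 5 × 0.5695 = 2.8475
GRR = 0.490 × 2.8475 = 1.39528

1.395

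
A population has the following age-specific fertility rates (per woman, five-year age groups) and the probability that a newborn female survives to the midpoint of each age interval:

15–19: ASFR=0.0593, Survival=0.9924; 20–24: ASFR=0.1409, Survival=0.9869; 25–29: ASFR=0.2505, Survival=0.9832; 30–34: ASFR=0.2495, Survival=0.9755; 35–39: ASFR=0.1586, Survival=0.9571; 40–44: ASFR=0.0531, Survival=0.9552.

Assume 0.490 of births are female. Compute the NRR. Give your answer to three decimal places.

2.181

Proportion female at birth = 0.490.
Each age group contributes 5 × ASFR × survival:
  15–19: 5 × 0.0593 × 0.9924 = 0.29425
  20–24: 5 × 0.1409 × 0.9869 = 0.69527
  25–29: 5 × 0.2505 × 0.9832 = 1.23146
  30–34: 5 × 0.2495 × 0.9755 = 1.21694
  35–39: 5 × 0.1586 × 0.9571 = 0.75898
  40–44: 5 × 0.0531 × 0.9552 = 0.25361
Sum = 4.45051
NRR = 0.490 × 4.45051 = 2.18075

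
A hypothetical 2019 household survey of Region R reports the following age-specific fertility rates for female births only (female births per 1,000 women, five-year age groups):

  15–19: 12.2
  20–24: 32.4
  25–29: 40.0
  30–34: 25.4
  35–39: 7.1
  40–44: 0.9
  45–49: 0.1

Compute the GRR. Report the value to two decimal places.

0.59

Sum of female ASFRs = 12.2 + 32.4 + 40.0 + 25.4 + 7.1 + 0.9 + 0.1 = 118.1
GRR = 5 × 118.1 / 1000 = 0.5905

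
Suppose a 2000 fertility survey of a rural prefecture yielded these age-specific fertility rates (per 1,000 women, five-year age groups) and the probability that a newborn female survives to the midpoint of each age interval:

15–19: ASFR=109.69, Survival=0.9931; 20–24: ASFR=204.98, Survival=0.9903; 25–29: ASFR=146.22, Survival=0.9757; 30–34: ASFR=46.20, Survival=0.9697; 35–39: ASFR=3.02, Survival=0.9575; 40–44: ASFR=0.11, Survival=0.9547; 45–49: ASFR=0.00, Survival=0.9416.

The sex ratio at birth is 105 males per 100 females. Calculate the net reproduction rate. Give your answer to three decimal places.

1.225

Proportion female at birth = 100 / (100 + 105) = 0.48780.
Per-age-group product (5 × ASFR × survival probability):
  15–19: 5 × 109.69/1000 × 0.9931 = 0.54467
  20–24: 5 × 204.98/1000 × 0.9903 = 1.01496
  25–29: 5 × 146.22/1000 × 0.9757 = 0.71333
  30–34: 5 × 46.20/1000 × 0.9697 = 0.22400
  35–39: 5 × 3.02/1000 × 0.9575 = 0.01446
  40–44: 5 × 0.11/1000 × 0.9547 = 0.00053
  45–49: 5 × 0.00/1000 × 0.9416 = 0.00000
Sum = 2.51195
NRR = 0.48780 × 2.51195 = 1.22533
With NRR above 1 the population is above replacement fertility.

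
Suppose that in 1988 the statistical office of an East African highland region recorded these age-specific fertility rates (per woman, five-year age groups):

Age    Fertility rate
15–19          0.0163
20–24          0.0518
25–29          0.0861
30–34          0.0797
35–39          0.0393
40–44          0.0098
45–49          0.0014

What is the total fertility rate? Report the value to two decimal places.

Sum of ASFRs = 0.0163 + 0.0518 + 0.0861 + 0.0797 + 0.0393 + 0.0098 + 0.0014 = 0.2844
TFR = 5 × 0.2844 = 1.422

1.42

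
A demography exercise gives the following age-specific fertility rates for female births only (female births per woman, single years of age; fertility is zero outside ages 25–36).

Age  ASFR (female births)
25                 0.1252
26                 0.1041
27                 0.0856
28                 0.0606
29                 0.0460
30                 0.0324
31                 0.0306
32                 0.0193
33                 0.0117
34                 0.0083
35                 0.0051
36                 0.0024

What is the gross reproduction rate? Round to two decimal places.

0.53

Sum of female ASFRs = 0.1252 + 0.1041 + 0.0856 + 0.0606 + 0.0460 + 0.0324 + 0.0306 + 0.0193 + 0.0117 + 0.0083 + 0.0051 + 0.0024 = 0.5313
GRR = 0.5313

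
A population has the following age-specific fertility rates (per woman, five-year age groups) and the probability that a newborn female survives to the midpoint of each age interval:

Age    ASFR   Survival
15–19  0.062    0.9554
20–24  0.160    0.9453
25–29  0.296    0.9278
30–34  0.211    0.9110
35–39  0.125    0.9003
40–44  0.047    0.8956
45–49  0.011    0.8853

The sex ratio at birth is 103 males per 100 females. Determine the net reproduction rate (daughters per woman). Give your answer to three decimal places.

2.073

Proportion female at birth = 100 / (100 + 103) = 0.49261.
Per-age-group product (5 × ASFR × survival probability):
  15–19: 5 × 0.062 × 0.9554 = 0.29617
  20–24: 5 × 0.160 × 0.9453 = 0.75624
  25–29: 5 × 0.296 × 0.9278 = 1.37314
  30–34: 5 × 0.211 × 0.9110 = 0.96111
  35–39: 5 × 0.125 × 0.9003 = 0.56269
  40–44: 5 × 0.047 × 0.8956 = 0.21047
  45–49: 5 × 0.011 × 0.8853 = 0.04869
Sum = 4.20851
NRR = 0.49261 × 4.20851 = 2.07315
An NRR exceeding 1 indicates intrinsic growth under these rates.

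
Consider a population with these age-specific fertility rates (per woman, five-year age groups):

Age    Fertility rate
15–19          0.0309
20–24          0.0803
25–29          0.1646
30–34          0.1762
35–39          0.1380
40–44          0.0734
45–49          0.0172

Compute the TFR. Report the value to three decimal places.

3.403

Sum of ASFRs = 0.0309 + 0.0803 + 0.1646 + 0.1762 + 0.1380 + 0.0734 + 0.0172 = 0.6806
TFR = 5 × 0.6806 = 3.403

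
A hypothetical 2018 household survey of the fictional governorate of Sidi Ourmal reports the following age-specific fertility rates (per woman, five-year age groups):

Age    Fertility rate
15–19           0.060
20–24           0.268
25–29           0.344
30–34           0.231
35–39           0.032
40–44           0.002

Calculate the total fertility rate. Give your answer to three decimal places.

Sum of ASFRs = 0.060 + 0.268 + 0.344 + 0.231 + 0.032 + 0.002 = 0.937
TFR = 5 × 0.937 = 4.685

4.685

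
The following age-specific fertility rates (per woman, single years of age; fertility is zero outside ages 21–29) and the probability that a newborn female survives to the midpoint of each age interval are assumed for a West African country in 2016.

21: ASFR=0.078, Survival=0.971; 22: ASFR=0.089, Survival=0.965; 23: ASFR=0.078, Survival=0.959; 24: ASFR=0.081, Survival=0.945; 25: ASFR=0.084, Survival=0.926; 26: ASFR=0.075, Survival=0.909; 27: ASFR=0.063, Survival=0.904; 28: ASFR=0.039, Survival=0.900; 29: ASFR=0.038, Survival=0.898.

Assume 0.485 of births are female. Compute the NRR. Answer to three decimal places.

0.284

Proportion female at birth = 0.485.
Each age group contributes 1 × ASFR × survival:
  21: 1 × 0.078 × 0.971 = 0.07574
  22: 1 × 0.089 × 0.965 = 0.08589
  23: 1 × 0.078 × 0.959 = 0.07480
  24: 1 × 0.081 × 0.945 = 0.07655
  25: 1 × 0.084 × 0.926 = 0.07778
  26: 1 × 0.075 × 0.909 = 0.06818
  27: 1 × 0.063 × 0.904 = 0.05695
  28: 1 × 0.039 × 0.900 = 0.03510
  29: 1 × 0.038 × 0.898 = 0.03412
Sum = 0.58511
NRR = 0.485 × 0.58511 = 0.28378
NRR < 1, so the cohort does not fully replace itself.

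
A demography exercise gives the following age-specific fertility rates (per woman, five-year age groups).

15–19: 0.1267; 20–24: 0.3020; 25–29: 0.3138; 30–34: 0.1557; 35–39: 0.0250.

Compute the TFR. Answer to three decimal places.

4.616

Sum of ASFRs = 0.1267 + 0.3020 + 0.3138 + 0.1557 + 0.0250 = 0.9232
TFR = 5 × 0.9232 = 4.616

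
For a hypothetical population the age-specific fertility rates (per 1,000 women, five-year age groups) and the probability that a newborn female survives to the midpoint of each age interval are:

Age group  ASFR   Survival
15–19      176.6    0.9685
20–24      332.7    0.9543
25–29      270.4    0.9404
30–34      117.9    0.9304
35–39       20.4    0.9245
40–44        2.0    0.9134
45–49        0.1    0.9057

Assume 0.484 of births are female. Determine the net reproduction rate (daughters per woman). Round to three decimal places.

2.113

Proportion female at birth = 0.484.
Survival-weighted fertility by age (5·fₓ·Sₓ):
  15–19: 5 × 176.6/1000 × 0.9685 = 0.85519
  20–24: 5 × 332.7/1000 × 0.9543 = 1.58748
  25–29: 5 × 270.4/1000 × 0.9404 = 1.27142
  30–34: 5 × 117.9/1000 × 0.9304 = 0.54847
  35–39: 5 × 20.4/1000 × 0.9245 = 0.09430
  40–44: 5 × 2.0/1000 × 0.9134 = 0.00913
  45–49: 5 × 0.1/1000 × 0.9057 = 0.00045
Sum = 4.36644
NRR = 0.484 × 4.36644 = 2.11336
An NRR exceeding 1 indicates intrinsic growth under these rates.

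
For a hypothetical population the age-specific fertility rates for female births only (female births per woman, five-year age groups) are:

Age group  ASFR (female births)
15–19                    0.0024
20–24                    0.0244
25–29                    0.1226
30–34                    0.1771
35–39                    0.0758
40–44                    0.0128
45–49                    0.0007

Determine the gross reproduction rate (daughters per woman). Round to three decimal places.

2.079

Sum of female ASFRs = 0.0024 + 0.0244 + 0.1226 + 0.1771 + 0.0758 + 0.0128 + 0.0007 = 0.4158
GRR = 5 × 0.4158 = 2.079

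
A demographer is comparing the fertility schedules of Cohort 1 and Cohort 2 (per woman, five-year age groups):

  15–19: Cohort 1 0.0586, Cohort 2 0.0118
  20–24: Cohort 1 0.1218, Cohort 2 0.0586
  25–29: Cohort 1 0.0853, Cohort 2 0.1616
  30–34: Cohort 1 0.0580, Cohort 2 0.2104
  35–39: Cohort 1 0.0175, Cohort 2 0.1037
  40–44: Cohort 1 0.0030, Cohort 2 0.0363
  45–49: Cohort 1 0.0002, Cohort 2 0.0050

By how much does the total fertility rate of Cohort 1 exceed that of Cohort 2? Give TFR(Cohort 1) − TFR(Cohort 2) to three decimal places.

Cohort 1:
  Sum of ASFRs = 0.0586 + 0.1218 + 0.0853 + 0.0580 + 0.0175 + 0.0030 + 0.0002 = 0.3444
  TFR = 5 × 0.3444 = 1.722
Cohort 2:
  Sum of ASFRs = 0.0118 + 0.0586 + 0.1616 + 0.2104 + 0.1037 + 0.0363 + 0.0050 = 0.5874
  TFR = 5 × 0.5874 = 2.937
Difference = 1.722 − 2.937 = -1.215

-1.215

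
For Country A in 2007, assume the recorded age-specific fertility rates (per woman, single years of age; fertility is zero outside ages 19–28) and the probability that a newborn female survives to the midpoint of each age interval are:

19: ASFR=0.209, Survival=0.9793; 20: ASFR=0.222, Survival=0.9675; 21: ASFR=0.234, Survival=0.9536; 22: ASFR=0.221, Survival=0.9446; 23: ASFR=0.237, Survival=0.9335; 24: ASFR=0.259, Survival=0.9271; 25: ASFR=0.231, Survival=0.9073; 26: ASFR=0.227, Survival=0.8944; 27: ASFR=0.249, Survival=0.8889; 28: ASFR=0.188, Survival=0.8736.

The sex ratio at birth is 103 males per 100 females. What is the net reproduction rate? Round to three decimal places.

Proportion female at birth = 100 / (100 + 103) = 0.49261.
Per-age-group product (1 × ASFR × survival probability):
  19: 1 × 0.209 × 0.9793 = 0.20467
  20: 1 × 0.222 × 0.9675 = 0.21479
  21: 1 × 0.234 × 0.9536 = 0.22314
  22: 1 × 0.221 × 0.9446 = 0.20876
  23: 1 × 0.237 × 0.9335 = 0.22124
  24: 1 × 0.259 × 0.9271 = 0.24012
  25: 1 × 0.231 × 0.9073 = 0.20959
  26: 1 × 0.227 × 0.8944 = 0.20303
  27: 1 × 0.249 × 0.8889 = 0.22134
  28: 1 × 0.188 × 0.8736 = 0.16424
Sum = 2.11092
NRR = 0.49261 × 2.11092 = 1.03986

1.040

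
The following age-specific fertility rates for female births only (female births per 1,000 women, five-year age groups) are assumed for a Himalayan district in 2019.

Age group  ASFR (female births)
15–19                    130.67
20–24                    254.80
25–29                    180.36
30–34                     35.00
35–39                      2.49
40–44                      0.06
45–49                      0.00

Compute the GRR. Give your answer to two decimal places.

3.02

Sum of female ASFRs = 130.67 + 254.80 + 180.36 + 35.00 + 2.49 + 0.06 + 0.00 = 603.38
GRR = 5 × 603.38 / 1000 = 3.0169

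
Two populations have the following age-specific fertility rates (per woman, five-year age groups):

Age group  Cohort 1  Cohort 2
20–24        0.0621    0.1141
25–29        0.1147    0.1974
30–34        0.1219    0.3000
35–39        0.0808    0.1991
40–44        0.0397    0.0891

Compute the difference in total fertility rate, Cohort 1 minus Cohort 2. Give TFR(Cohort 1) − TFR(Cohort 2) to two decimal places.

Cohort 1:
  Sum of ASFRs = 0.0621 + 0.1147 + 0.1219 + 0.0808 + 0.0397 = 0.4192
  TFR = 5 × 0.4192 = 2.096
Cohort 2:
  Sum of ASFRs = 0.1141 + 0.1974 + 0.3000 + 0.1991 + 0.0891 = 0.8997
  TFR = 5 × 0.8997 = 4.4985
Difference = 2.096 − 4.4985 = -2.4025

-2.40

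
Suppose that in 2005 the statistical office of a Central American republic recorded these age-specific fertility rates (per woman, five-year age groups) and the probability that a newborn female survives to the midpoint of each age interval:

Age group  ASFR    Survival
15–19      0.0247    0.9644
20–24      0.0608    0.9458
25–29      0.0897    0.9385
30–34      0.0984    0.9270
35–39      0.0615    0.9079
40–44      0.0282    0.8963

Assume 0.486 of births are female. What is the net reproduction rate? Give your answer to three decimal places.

Proportion female at birth = 0.486.
Per-age-group product (5 × ASFR × survival probability):
  15–19: 5 × 0.0247 × 0.9644 = 0.11910
  20–24: 5 × 0.0608 × 0.9458 = 0.28752
  25–29: 5 × 0.0897 × 0.9385 = 0.42092
  30–34: 5 × 0.0984 × 0.9270 = 0.45608
  35–39: 5 × 0.0615 × 0.9079 = 0.27918
  40–44: 5 × 0.0282 × 0.8963 = 0.12638
Sum = 1.68918
NRR = 0.486 × 1.68918 = 0.82094
With NRR below 1 the population is below replacement fertility.

0.821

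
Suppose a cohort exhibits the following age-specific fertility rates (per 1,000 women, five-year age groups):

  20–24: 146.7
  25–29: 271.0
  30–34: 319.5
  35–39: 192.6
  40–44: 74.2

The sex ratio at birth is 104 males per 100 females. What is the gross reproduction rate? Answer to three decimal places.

Proportion female at birth = 100 / (100 + 104) = 0.49020.
Sum of ASFRs = 146.7 + 271.0 + 319.5 + 192.6 + 74.2 = 1004.0
TFR = 5 × 1004.0 / 1000 = 5.02
GRR = 0.49020 × 5.02 = 2.46080

2.461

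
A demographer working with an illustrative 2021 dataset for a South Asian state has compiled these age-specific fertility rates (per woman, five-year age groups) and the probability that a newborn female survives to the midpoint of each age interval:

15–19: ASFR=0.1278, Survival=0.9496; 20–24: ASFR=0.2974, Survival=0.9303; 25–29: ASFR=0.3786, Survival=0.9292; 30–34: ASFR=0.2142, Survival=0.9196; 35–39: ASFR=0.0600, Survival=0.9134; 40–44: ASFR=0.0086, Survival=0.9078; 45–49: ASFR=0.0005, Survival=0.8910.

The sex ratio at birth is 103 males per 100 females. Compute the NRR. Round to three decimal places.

2.487

Proportion female at birth = 100 / (100 + 103) = 0.49261.
Weighting each age-specific rate by interval width and survival:
  15–19: 5 × 0.1278 × 0.9496 = 0.60679
  20–24: 5 × 0.2974 × 0.9303 = 1.38336
  25–29: 5 × 0.3786 × 0.9292 = 1.75898
  30–34: 5 × 0.2142 × 0.9196 = 0.98489
  35–39: 5 × 0.0600 × 0.9134 = 0.27402
  40–44: 5 × 0.0086 × 0.9078 = 0.03904
  45–49: 5 × 0.0005 × 0.8910 = 0.00223
Sum = 5.04931
NRR = 0.49261 × 5.04931 = 2.48734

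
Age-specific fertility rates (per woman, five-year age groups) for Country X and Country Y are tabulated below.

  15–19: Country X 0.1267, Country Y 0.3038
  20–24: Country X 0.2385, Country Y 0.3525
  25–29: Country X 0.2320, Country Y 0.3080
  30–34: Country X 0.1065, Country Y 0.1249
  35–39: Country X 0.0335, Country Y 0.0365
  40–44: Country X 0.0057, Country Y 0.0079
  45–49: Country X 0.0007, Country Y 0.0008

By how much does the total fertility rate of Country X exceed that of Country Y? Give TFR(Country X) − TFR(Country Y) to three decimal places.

Country X:
  Sum of ASFRs = 0.1267 + 0.2385 + 0.2320 + 0.1065 + 0.0335 + 0.0057 + 0.0007 = 0.7436
  TFR = 5 × 0.7436 = 3.718
Country Y:
  Sum of ASFRs = 0.3038 + 0.3525 + 0.3080 + 0.1249 + 0.0365 + 0.0079 + 0.0008 = 1.1344
  TFR = 5 × 1.1344 = 5.672
Difference = 3.718 − 5.672 = -1.954

-1.954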